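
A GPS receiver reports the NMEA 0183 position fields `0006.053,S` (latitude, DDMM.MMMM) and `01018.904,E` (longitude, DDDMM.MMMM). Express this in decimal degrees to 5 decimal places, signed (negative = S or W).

φ: split at 2 digits → 00° and 6.053′; 0 + 6.053/60 = 0.100883
hemisphere S, so the sign is −
Longitude: degrees = first 3 digits = 10, minutes = 18.904; 10 + 18.904/60 = 10.315067
E ⇒ keep positive

-0.10088, 10.31507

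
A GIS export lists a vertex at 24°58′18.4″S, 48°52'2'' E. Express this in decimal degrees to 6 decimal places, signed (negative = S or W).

Latitude: 24 + 58/60 + 18.4/3600 = 24.9717778
S → negative
λ: 52′ + 2″ = 52.03333′; 48 + 52.03333/60 = 48.8672222
E ⇒ keep positive

-24.971778, 48.867222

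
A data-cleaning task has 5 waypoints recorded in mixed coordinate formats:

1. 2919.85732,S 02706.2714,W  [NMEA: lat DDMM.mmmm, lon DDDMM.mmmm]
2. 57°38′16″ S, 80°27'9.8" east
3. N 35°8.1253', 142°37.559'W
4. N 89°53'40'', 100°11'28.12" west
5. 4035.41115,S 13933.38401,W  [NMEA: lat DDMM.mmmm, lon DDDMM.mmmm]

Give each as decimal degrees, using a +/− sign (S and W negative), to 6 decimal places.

1. -29.330955, -27.104523
2. -57.637778, 80.452722
3. 35.135422, -142.625983
4. 89.894444, -100.191144
5. -40.590186, -139.556400

Point 1:
  φ: split at 2 digits → 29° and 19.85732′; 29 + 19.85732/60 = 29.3309553
  S ⇒ negate
  Lon: split at 3 digits → 027° and 6.2714′; 27 + 6.2714/60 = 27.1045233
  W ⇒ negate
Point 2:
  Latitude: 57 + 38/60 + 16/3600 = 57.6377778
  S → negative
  Longitude: 80 + 27/60 + 9.8/3600 = 80.4527222
  E ⇒ keep positive
Point 3:
  φ: 35 + 8.1253/60 = 35.1354217
  N ⇒ keep positive
  λ: 37.559′ = 0.625983°; total 142.6259833
  W ⇒ negate
Point 4:
  Latitude: 89 + 53/60 + 40/3600 = 89.8944444
  N → positive
  λ: 100° + 11/60 + 28.12/3600 = 100 + 0.183333 + 0.007811 = 100.1911444
  hemisphere W, so the sign is −
Point 5:
  Latitude: degrees = first 2 digits = 40, minutes = 35.41115; 40 + 35.41115/60 = 40.5901858
  S → negative
  Longitude: degrees = first 3 digits = 139, minutes = 33.38401; 139 + 33.38401/60 = 139.5564002
  hemisphere W, so the sign is −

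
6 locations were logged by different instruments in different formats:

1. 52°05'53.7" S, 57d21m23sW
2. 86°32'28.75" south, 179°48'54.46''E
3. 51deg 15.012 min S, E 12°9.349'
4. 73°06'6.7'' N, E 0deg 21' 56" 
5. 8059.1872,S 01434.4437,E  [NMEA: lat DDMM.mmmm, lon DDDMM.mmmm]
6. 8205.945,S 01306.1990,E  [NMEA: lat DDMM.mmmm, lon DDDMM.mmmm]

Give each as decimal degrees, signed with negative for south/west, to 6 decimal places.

1. -52.098250, -57.356389
2. -86.541319, 179.815128
3. -51.250200, 12.155817
4. 73.101861, 0.365556
5. -80.986453, 14.574062
6. -82.099083, 13.103317

Point 1:
  Latitude: 5′ + 53.7″ = 5.89500′; 52 + 5.89500/60 = 52.0982500
  S → negative
  λ: 57° + 21/60 + 23/3600 = 57 + 0.350000 + 0.006389 = 57.3563889
  W → negative
Point 2:
  φ: 86 + 32/60 + 28.75/3600 = 86.5413194
  S → negative
  λ: 179 + 48/60 + 54.46/3600 = 179.8151278
  E → positive
Point 3:
  Lat: 15.012′ = 0.250200°; total 51.2502000
  S → negative
  λ: 9.349′ = 0.155817°; total 12.1558167
  E ⇒ keep positive
Point 4:
  Latitude: 73° + 6/60 + 6.7/3600 = 73 + 0.100000 + 0.001861 = 73.1018611
  N ⇒ keep positive
  Lon: 21′ + 56″ = 21.93333′; 0 + 21.93333/60 = 0.3655556
  E ⇒ keep positive
Point 5:
  Latitude: split at 2 digits → 80° and 59.1872′; 80 + 59.1872/60 = 80.9864533
  S → negative
  λ: split at 3 digits → 014° and 34.4437′; 14 + 34.4437/60 = 14.5740617
  E → positive
Point 6:
  φ: degrees = first 2 digits = 82, minutes = 5.945; 82 + 5.945/60 = 82.0990833
  S → negative
  Lon: split at 3 digits → 013° and 6.199′; 13 + 6.199/60 = 13.1033167
  E ⇒ keep positive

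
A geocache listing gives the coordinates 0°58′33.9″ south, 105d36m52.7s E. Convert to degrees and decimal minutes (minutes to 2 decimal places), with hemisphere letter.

Lat: seconds/60 = 0.56500; minutes = 58 + 0.56500 = 58.5650
Lon: seconds/60 = 0.87833; minutes = 36 + 0.87833 = 36.8783

0° 58.57′ S, 105° 36.88′ E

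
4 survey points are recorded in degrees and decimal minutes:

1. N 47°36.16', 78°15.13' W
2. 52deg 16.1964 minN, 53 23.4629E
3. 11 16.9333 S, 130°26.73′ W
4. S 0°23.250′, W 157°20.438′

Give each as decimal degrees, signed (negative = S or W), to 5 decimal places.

1. 47.60267, -78.25217
2. 52.26994, 53.39105
3. -11.28222, -130.44550
4. -0.38750, -157.34063

Point 1:
  Lat: 36.16′ = 0.602667°; total 47.602667
  N → positive
  λ: 78 + 15.13/60 = 78.252167
  W ⇒ negate
Point 2:
  Lat: 16.1964′ = 0.269940°; total 52.269940
  N → positive
  Longitude: 23.4629′ = 0.391048°; total 53.391048
  E → positive
Point 3:
  Latitude: 11 + 16.9333/60 = 11.282222
  S ⇒ negate
  Lon: 26.73′ = 0.445500°; total 130.445500
  W → negative
Point 4:
  φ: 0 + 23.25/60 = 0.387500
  S → negative
  Longitude: 20.438′ = 0.340633°; total 157.340633
  W ⇒ negate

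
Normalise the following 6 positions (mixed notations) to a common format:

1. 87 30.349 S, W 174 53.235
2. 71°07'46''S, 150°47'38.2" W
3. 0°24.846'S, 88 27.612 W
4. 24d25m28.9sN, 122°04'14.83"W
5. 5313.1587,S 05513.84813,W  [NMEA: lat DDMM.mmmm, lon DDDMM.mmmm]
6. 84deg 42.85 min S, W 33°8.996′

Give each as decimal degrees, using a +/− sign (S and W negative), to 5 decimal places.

1. -87.50582, -174.88725
2. -71.12944, -150.79394
3. -0.41410, -88.46020
4. 24.42469, -122.07079
5. -53.21931, -55.23080
6. -84.71417, -33.14993

Point 1:
  φ: 30.349′ = 0.505817°; total 87.505817
  S → negative
  λ: 174 + 53.235/60 = 174.887250
  hemisphere W, so the sign is −
Point 2:
  Latitude: 71° + 7/60 + 46/3600 = 71 + 0.116667 + 0.012778 = 71.129444
  S ⇒ negate
  Lon: 47′ + 38.2″ = 47.63667′; 150 + 47.63667/60 = 150.793944
  W → negative
Point 3:
  φ: 0 + 24.846/60 = 0.414100
  S ⇒ negate
  Lon: 27.612′ = 0.460200°; total 88.460200
  W → negative
Point 4:
  Latitude: 24° + 25/60 + 28.9/3600 = 24 + 0.416667 + 0.008028 = 24.424694
  N → positive
  Lon: 122° + 4/60 + 14.83/3600 = 122 + 0.066667 + 0.004119 = 122.070786
  W → negative
Point 5:
  Lat: degrees = first 2 digits = 53, minutes = 13.1587; 53 + 13.1587/60 = 53.219312
  S → negative
  λ: split at 3 digits → 055° and 13.84813′; 55 + 13.84813/60 = 55.230802
  W ⇒ negate
Point 6:
  φ: 84 + 42.85/60 = 84.714167
  hemisphere S, so the sign is −
  Longitude: 8.996′ = 0.149933°; total 33.149933
  W ⇒ negate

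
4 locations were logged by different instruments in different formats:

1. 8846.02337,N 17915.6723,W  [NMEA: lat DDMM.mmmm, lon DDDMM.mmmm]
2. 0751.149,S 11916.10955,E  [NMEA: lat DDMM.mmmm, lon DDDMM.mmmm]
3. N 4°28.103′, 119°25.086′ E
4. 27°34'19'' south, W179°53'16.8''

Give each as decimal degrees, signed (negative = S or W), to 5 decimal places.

Point 1:
  Lat: split at 2 digits → 88° and 46.02337′; 88 + 46.02337/60 = 88.767056
  N ⇒ keep positive
  Longitude: degrees = first 3 digits = 179, minutes = 15.6723; 179 + 15.6723/60 = 179.261205
  hemisphere W, so the sign is −
Point 2:
  Latitude: split at 2 digits → 07° and 51.149′; 7 + 51.149/60 = 7.852483
  S → negative
  Lon: degrees = first 3 digits = 119, minutes = 16.10955; 119 + 16.10955/60 = 119.268493
  E ⇒ keep positive
Point 3:
  Latitude: 4 + 28.103/60 = 4.468383
  N ⇒ keep positive
  Longitude: 25.086′ = 0.418100°; total 119.418100
  E → positive
Point 4:
  φ: 34′ + 19″ = 34.31667′; 27 + 34.31667/60 = 27.571944
  S → negative
  λ: 179 + 53/60 + 16.8/3600 = 179.888000
  W → negative

1. 88.76706, -179.26121
2. -7.85248, 119.26849
3. 4.46838, 119.41810
4. -27.57194, -179.88800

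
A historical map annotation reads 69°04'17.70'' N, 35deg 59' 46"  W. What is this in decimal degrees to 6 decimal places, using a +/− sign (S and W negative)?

69.071583, -35.996111

Lat: 69° + 4/60 + 17.7/3600 = 69 + 0.066667 + 0.004917 = 69.0715833
N → positive
Lon: 59′ + 46″ = 59.76667′; 35 + 59.76667/60 = 35.9961111
hemisphere W, so the sign is −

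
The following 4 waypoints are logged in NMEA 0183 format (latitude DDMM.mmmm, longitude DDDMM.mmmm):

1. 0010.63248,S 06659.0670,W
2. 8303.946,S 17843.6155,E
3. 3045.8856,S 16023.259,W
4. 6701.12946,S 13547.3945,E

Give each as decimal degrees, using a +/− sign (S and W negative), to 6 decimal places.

1. -0.177208, -66.984450
2. -83.065767, 178.726925
3. -30.764760, -160.387650
4. -67.018824, 135.789908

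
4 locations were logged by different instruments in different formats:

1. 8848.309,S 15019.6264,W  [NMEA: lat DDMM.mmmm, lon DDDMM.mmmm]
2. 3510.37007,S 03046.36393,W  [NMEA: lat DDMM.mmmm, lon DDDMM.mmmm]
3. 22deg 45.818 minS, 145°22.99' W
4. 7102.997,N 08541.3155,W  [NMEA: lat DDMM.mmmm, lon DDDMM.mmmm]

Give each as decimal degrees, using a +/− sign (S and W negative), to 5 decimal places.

1. -88.80515, -150.32711
2. -35.17283, -30.77273
3. -22.76363, -145.38317
4. 71.04995, -85.68859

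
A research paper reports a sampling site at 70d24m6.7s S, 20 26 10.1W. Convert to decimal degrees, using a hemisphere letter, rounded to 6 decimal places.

70.401861° S, 20.436139° W

Latitude: 70° + 24/60 + 6.7/3600 = 70 + 0.400000 + 0.001861 = 70.4018611
λ: 26′ + 10.1″ = 26.16833′; 20 + 26.16833/60 = 20.4361389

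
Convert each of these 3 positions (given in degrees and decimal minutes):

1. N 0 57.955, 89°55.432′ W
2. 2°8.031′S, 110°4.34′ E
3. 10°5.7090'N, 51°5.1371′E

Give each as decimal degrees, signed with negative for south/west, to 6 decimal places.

1. 0.965917, -89.923867
2. -2.133850, 110.072333
3. 10.095150, 51.085618

Point 1:
  Lat: 0 + 57.955/60 = 0.9659167
  N → positive
  Lon: 89 + 55.432/60 = 89.9238667
  hemisphere W, so the sign is −
Point 2:
  Lat: 8.031′ = 0.133850°; total 2.1338500
  S → negative
  Lon: 4.34′ = 0.072333°; total 110.0723333
  E → positive
Point 3:
  Latitude: 5.709′ = 0.095150°; total 10.0951500
  N ⇒ keep positive
  Lon: 5.1371′ = 0.085618°; total 51.0856183
  E ⇒ keep positive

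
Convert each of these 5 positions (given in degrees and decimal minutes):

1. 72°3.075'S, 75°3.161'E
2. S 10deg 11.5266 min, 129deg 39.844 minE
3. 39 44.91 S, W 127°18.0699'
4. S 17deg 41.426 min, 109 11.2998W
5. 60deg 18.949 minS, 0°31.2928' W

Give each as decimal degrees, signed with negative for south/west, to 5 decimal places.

1. -72.05125, 75.05268
2. -10.19211, 129.66407
3. -39.74850, -127.30117
4. -17.69043, -109.18833
5. -60.31582, -0.52155

Point 1:
  Lat: 3.075′ = 0.051250°; total 72.051250
  S ⇒ negate
  Longitude: 3.161′ = 0.052683°; total 75.052683
  E ⇒ keep positive
Point 2:
  Latitude: 10 + 11.5266/60 = 10.192110
  hemisphere S, so the sign is −
  Lon: 129 + 39.844/60 = 129.664067
  E ⇒ keep positive
Point 3:
  Lat: 44.91′ = 0.748500°; total 39.748500
  hemisphere S, so the sign is −
  Lon: 127 + 18.0699/60 = 127.301165
  W → negative
Point 4:
  φ: 17 + 41.426/60 = 17.690433
  S ⇒ negate
  Lon: 109 + 11.2998/60 = 109.188330
  hemisphere W, so the sign is −
Point 5:
  Latitude: 60 + 18.949/60 = 60.315817
  S → negative
  λ: 0 + 31.2928/60 = 0.521547
  hemisphere W, so the sign is −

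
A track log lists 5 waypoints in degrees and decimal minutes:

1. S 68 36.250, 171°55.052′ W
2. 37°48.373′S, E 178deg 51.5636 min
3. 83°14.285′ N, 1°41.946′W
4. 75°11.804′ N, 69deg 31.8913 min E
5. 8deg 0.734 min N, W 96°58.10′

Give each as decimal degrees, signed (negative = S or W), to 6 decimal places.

Point 1:
  φ: 68 + 36.25/60 = 68.6041667
  S ⇒ negate
  λ: 171 + 55.052/60 = 171.9175333
  hemisphere W, so the sign is −
Point 2:
  Latitude: 37 + 48.373/60 = 37.8062167
  hemisphere S, so the sign is −
  λ: 51.5636′ = 0.859393°; total 178.8593933
  E → positive
Point 3:
  φ: 14.285′ = 0.238083°; total 83.2380833
  N → positive
  λ: 41.946′ = 0.699100°; total 1.6991000
  W ⇒ negate
Point 4:
  Lat: 75 + 11.804/60 = 75.1967333
  N ⇒ keep positive
  λ: 69 + 31.8913/60 = 69.5315217
  E ⇒ keep positive
Point 5:
  Lat: 0.734′ = 0.012233°; total 8.0122333
  N ⇒ keep positive
  Longitude: 58.1′ = 0.968333°; total 96.9683333
  hemisphere W, so the sign is −

1. -68.604167, -171.917533
2. -37.806217, 178.859393
3. 83.238083, -1.699100
4. 75.196733, 69.531522
5. 8.012233, -96.968333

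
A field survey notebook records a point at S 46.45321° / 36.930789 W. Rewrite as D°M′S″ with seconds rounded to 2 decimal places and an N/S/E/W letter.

46°27′11.56″ S, 36°55′50.84″ W

Lat: whole degrees 46; 27.19260′ → 27′ and 11.5560″
Lon: whole degrees 36; 55.84734′ → 55′ and 50.8404″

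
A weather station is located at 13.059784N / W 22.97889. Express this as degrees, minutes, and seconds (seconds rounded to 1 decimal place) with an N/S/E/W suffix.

13°03′35.2″ N, 22°58′44.0″ W

Latitude: 0.059784 × 60 = 3.58704′ → 3′, remainder × 60 = 35.222″
λ: 0.978890 × 60 = 58.73340′ → 58′, remainder × 60 = 44.004″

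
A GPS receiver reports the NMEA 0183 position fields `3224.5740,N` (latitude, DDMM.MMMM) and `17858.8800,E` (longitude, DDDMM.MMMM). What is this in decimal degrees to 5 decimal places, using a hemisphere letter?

φ: degrees = first 2 digits = 32, minutes = 24.574; 32 + 24.574/60 = 32.409567
Longitude: split at 3 digits → 178° and 58.88′; 178 + 58.88/60 = 178.981333

32.40957° N, 178.98133° E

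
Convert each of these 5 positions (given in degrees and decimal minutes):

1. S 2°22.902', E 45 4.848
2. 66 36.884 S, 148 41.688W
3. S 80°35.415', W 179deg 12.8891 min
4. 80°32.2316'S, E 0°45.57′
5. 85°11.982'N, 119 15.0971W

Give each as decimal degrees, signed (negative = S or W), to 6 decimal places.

1. -2.381700, 45.080800
2. -66.614733, -148.694800
3. -80.590250, -179.214818
4. -80.537193, 0.759500
5. 85.199700, -119.251618

Point 1:
  Latitude: 2 + 22.902/60 = 2.3817000
  S ⇒ negate
  Longitude: 45 + 4.848/60 = 45.0808000
  E ⇒ keep positive
Point 2:
  Lat: 66 + 36.884/60 = 66.6147333
  S ⇒ negate
  Longitude: 41.688′ = 0.694800°; total 148.6948000
  W ⇒ negate
Point 3:
  Lat: 35.415′ = 0.590250°; total 80.5902500
  S ⇒ negate
  Lon: 179 + 12.8891/60 = 179.2148183
  hemisphere W, so the sign is −
Point 4:
  Lat: 32.2316′ = 0.537193°; total 80.5371933
  hemisphere S, so the sign is −
  λ: 45.57′ = 0.759500°; total 0.7595000
  E ⇒ keep positive
Point 5:
  Latitude: 11.982′ = 0.199700°; total 85.1997000
  N → positive
  Longitude: 15.0971′ = 0.251618°; total 119.2516183
  W → negative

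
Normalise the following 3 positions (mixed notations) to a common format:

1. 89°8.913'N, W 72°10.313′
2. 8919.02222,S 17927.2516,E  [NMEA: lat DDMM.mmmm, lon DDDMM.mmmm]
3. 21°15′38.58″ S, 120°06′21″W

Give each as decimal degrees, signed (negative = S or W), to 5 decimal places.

Point 1:
  Lat: 89 + 8.913/60 = 89.148550
  N → positive
  λ: 10.313′ = 0.171883°; total 72.171883
  W ⇒ negate
Point 2:
  Latitude: split at 2 digits → 89° and 19.02222′; 89 + 19.02222/60 = 89.317037
  S ⇒ negate
  Lon: degrees = first 3 digits = 179, minutes = 27.2516; 179 + 27.2516/60 = 179.454193
  E ⇒ keep positive
Point 3:
  Lat: 15′ + 38.58″ = 15.64300′; 21 + 15.64300/60 = 21.260717
  S ⇒ negate
  Longitude: 6′ + 21″ = 6.35000′; 120 + 6.35000/60 = 120.105833
  W → negative

1. 89.14855, -72.17188
2. -89.31704, 179.45419
3. -21.26072, -120.10583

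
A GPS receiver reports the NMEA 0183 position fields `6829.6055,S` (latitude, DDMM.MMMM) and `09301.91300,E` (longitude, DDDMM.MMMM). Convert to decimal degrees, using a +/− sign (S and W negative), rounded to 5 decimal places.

φ: degrees = first 2 digits = 68, minutes = 29.6055; 68 + 29.6055/60 = 68.493425
S → negative
λ: degrees = first 3 digits = 93, minutes = 1.913; 93 + 1.913/60 = 93.031883
E → positive

-68.49343, 93.03188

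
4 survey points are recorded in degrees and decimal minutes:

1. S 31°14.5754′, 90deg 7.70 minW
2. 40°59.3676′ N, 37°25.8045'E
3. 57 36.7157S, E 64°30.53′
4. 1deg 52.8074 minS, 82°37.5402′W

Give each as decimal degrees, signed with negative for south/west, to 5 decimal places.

Point 1:
  Lat: 31 + 14.5754/60 = 31.242923
  S ⇒ negate
  λ: 7.7′ = 0.128333°; total 90.128333
  W → negative
Point 2:
  φ: 40 + 59.3676/60 = 40.989460
  N → positive
  λ: 25.8045′ = 0.430075°; total 37.430075
  E ⇒ keep positive
Point 3:
  φ: 57 + 36.7157/60 = 57.611928
  hemisphere S, so the sign is −
  Lon: 64 + 30.53/60 = 64.508833
  E → positive
Point 4:
  Latitude: 52.8074′ = 0.880123°; total 1.880123
  hemisphere S, so the sign is −
  Longitude: 37.5402′ = 0.625670°; total 82.625670
  W ⇒ negate

1. -31.24292, -90.12833
2. 40.98946, 37.43008
3. -57.61193, 64.50883
4. -1.88012, -82.62567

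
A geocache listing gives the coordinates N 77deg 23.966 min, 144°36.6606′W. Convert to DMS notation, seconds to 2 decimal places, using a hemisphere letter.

φ: 23.96600′ → 23′ and 0.96600 × 60 = 57.9600″
λ: 36.66060′ → 36′ and 0.66060 × 60 = 39.6360″

77°23′57.96″ N, 144°36′39.64″ W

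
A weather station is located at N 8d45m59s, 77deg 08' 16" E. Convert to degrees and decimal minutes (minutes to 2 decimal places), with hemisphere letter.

8° 45.98′ N, 77° 8.27′ E

Lat: 45 + 59/60 = 45.9833′
Longitude: seconds/60 = 0.26667; minutes = 8 + 0.26667 = 8.2667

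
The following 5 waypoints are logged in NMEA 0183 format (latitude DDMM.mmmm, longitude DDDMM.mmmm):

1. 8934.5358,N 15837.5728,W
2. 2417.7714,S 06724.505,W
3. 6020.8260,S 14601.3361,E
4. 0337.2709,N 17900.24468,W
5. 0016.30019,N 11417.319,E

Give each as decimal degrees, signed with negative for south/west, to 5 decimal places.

Point 1:
  Lat: degrees = first 2 digits = 89, minutes = 34.5358; 89 + 34.5358/60 = 89.575597
  N ⇒ keep positive
  Longitude: split at 3 digits → 158° and 37.5728′; 158 + 37.5728/60 = 158.626213
  hemisphere W, so the sign is −
Point 2:
  Lat: split at 2 digits → 24° and 17.7714′; 24 + 17.7714/60 = 24.296190
  hemisphere S, so the sign is −
  Lon: degrees = first 3 digits = 67, minutes = 24.505; 67 + 24.505/60 = 67.408417
  hemisphere W, so the sign is −
Point 3:
  Lat: degrees = first 2 digits = 60, minutes = 20.826; 60 + 20.826/60 = 60.347100
  hemisphere S, so the sign is −
  λ: split at 3 digits → 146° and 1.3361′; 146 + 1.3361/60 = 146.022268
  E → positive
Point 4:
  Latitude: degrees = first 2 digits = 3, minutes = 37.2709; 3 + 37.2709/60 = 3.621182
  N ⇒ keep positive
  Longitude: split at 3 digits → 179° and 0.24468′; 179 + 0.24468/60 = 179.004078
  W ⇒ negate
Point 5:
  Lat: degrees = first 2 digits = 0, minutes = 16.30019; 0 + 16.30019/60 = 0.271670
  N → positive
  Lon: split at 3 digits → 114° and 17.319′; 114 + 17.319/60 = 114.288650
  E → positive

1. 89.57560, -158.62621
2. -24.29619, -67.40842
3. -60.34710, 146.02227
4. 3.62118, -179.00408
5. 0.27167, 114.28865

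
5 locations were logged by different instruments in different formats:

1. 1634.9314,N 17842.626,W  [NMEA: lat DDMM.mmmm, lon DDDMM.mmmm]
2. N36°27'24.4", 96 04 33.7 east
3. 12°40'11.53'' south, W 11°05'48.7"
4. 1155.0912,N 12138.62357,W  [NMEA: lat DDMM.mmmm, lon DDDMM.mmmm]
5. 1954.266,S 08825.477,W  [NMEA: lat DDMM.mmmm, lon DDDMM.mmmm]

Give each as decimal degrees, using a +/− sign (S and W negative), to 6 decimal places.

1. 16.582190, -178.710433
2. 36.456778, 96.076028
3. -12.669869, -11.096861
4. 11.918187, -121.643726
5. -19.904433, -88.424617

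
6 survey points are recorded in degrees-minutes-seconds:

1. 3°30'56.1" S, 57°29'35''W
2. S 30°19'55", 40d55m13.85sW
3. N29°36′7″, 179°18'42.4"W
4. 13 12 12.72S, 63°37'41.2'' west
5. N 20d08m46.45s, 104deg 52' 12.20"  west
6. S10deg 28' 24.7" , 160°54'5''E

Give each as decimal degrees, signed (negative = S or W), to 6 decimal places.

Point 1:
  Latitude: 3 + 30/60 + 56.1/3600 = 3.5155833
  S ⇒ negate
  Longitude: 57° + 29/60 + 35/3600 = 57 + 0.483333 + 0.009722 = 57.4930556
  hemisphere W, so the sign is −
Point 2:
  φ: 30 + 19/60 + 55/3600 = 30.3319444
  hemisphere S, so the sign is −
  Longitude: 40° + 55/60 + 13.85/3600 = 40 + 0.916667 + 0.003847 = 40.9205139
  W ⇒ negate
Point 3:
  φ: 29° + 36/60 + 7/3600 = 29 + 0.600000 + 0.001944 = 29.6019444
  N → positive
  Longitude: 179 + 18/60 + 42.4/3600 = 179.3117778
  W ⇒ negate
Point 4:
  Latitude: 12′ + 12.72″ = 12.21200′; 13 + 12.21200/60 = 13.2035333
  S → negative
  λ: 37′ + 41.2″ = 37.68667′; 63 + 37.68667/60 = 63.6281111
  W ⇒ negate
Point 5:
  Lat: 20° + 8/60 + 46.45/3600 = 20 + 0.133333 + 0.012903 = 20.1462361
  N ⇒ keep positive
  λ: 52′ + 12.2″ = 52.20333′; 104 + 52.20333/60 = 104.8700556
  hemisphere W, so the sign is −
Point 6:
  Latitude: 10 + 28/60 + 24.7/3600 = 10.4735278
  S → negative
  Longitude: 54′ + 5″ = 54.08333′; 160 + 54.08333/60 = 160.9013889
  E ⇒ keep positive

1. -3.515583, -57.493056
2. -30.331944, -40.920514
3. 29.601944, -179.311778
4. -13.203533, -63.628111
5. 20.146236, -104.870056
6. -10.473528, 160.901389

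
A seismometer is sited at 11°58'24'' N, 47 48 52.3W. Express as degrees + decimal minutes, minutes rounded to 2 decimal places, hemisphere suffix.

Latitude: seconds/60 = 0.40000; minutes = 58 + 0.40000 = 58.4000
λ: 48 + 52.3/60 = 48.8717′

11° 58.40′ N, 47° 48.87′ W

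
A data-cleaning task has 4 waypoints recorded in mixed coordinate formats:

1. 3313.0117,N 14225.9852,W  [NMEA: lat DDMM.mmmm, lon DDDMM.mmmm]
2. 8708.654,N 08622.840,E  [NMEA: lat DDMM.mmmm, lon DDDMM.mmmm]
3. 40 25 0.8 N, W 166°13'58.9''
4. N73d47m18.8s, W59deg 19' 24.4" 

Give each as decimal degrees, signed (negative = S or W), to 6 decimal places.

1. 33.216862, -142.433087
2. 87.144233, 86.380667
3. 40.416889, -166.233028
4. 73.788556, -59.323444

Point 1:
  φ: split at 2 digits → 33° and 13.0117′; 33 + 13.0117/60 = 33.2168617
  N → positive
  λ: split at 3 digits → 142° and 25.9852′; 142 + 25.9852/60 = 142.4330867
  W → negative
Point 2:
  φ: split at 2 digits → 87° and 8.654′; 87 + 8.654/60 = 87.1442333
  N → positive
  Lon: split at 3 digits → 086° and 22.84′; 86 + 22.84/60 = 86.3806667
  E → positive
Point 3:
  φ: 25′ + 0.8″ = 25.01333′; 40 + 25.01333/60 = 40.4168889
  N ⇒ keep positive
  λ: 13′ + 58.9″ = 13.98167′; 166 + 13.98167/60 = 166.2330278
  W ⇒ negate
Point 4:
  Latitude: 73 + 47/60 + 18.8/3600 = 73.7885556
  N ⇒ keep positive
  Lon: 59° + 19/60 + 24.4/3600 = 59 + 0.316667 + 0.006778 = 59.3234444
  hemisphere W, so the sign is −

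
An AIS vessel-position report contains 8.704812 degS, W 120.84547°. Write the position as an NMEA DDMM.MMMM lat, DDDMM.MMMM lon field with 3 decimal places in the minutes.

φ: minutes = (8.704812 − 8) × 60 = 42.28872
Longitude: fractional part 0.845470 → 50.72820 minutes

0842.289,S / 12050.728,W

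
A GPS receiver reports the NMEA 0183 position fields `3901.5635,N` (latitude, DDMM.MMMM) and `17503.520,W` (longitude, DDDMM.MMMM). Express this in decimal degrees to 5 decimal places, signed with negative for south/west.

φ: split at 2 digits → 39° and 1.5635′; 39 + 1.5635/60 = 39.026058
N ⇒ keep positive
λ: split at 3 digits → 175° and 3.52′; 175 + 3.52/60 = 175.058667
hemisphere W, so the sign is −

39.02606, -175.05867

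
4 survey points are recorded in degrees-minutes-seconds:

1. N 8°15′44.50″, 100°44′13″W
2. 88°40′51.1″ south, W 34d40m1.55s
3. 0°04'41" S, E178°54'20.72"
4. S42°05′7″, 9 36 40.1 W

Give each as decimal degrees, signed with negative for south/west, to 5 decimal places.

Point 1:
  Latitude: 15′ + 44.5″ = 15.74167′; 8 + 15.74167/60 = 8.262361
  N → positive
  λ: 100° + 44/60 + 13/3600 = 100 + 0.733333 + 0.003611 = 100.736944
  hemisphere W, so the sign is −
Point 2:
  φ: 40′ + 51.1″ = 40.85167′; 88 + 40.85167/60 = 88.680861
  S → negative
  λ: 34° + 40/60 + 1.55/3600 = 34 + 0.666667 + 0.000431 = 34.667097
  hemisphere W, so the sign is −
Point 3:
  Lat: 0° + 4/60 + 41/3600 = 0 + 0.066667 + 0.011389 = 0.078056
  hemisphere S, so the sign is −
  Lon: 178 + 54/60 + 20.72/3600 = 178.905756
  E → positive
Point 4:
  Lat: 42 + 5/60 + 7/3600 = 42.085278
  S ⇒ negate
  Lon: 9° + 36/60 + 40.1/3600 = 9 + 0.600000 + 0.011139 = 9.611139
  W → negative

1. 8.26236, -100.73694
2. -88.68086, -34.66710
3. -0.07806, 178.90576
4. -42.08528, -9.61114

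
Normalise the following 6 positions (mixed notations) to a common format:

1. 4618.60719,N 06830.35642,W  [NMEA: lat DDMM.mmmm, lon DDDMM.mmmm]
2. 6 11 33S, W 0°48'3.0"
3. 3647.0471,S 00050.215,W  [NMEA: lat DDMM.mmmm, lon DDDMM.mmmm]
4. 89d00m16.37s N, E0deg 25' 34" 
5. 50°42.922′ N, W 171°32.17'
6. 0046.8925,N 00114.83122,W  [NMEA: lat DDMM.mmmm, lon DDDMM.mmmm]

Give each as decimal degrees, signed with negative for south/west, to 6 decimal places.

1. 46.310120, -68.505940
2. -6.192500, -0.800833
3. -36.784118, -0.836917
4. 89.004547, 0.426111
5. 50.715367, -171.536167
6. 0.781542, -1.247187

Point 1:
  Latitude: split at 2 digits → 46° and 18.60719′; 46 + 18.60719/60 = 46.3101198
  N → positive
  Longitude: degrees = first 3 digits = 68, minutes = 30.35642; 68 + 30.35642/60 = 68.5059403
  hemisphere W, so the sign is −
Point 2:
  Lat: 11′ + 33″ = 11.55000′; 6 + 11.55000/60 = 6.1925000
  S ⇒ negate
  Lon: 0° + 48/60 + 3/3600 = 0 + 0.800000 + 0.000833 = 0.8008333
  W → negative
Point 3:
  Lat: split at 2 digits → 36° and 47.0471′; 36 + 47.0471/60 = 36.7841183
  S → negative
  Longitude: split at 3 digits → 000° and 50.215′; 0 + 50.215/60 = 0.8369167
  hemisphere W, so the sign is −
Point 4:
  Latitude: 89 + 0/60 + 16.37/3600 = 89.0045472
  N ⇒ keep positive
  λ: 0 + 25/60 + 34/3600 = 0.4261111
  E → positive
Point 5:
  φ: 42.922′ = 0.715367°; total 50.7153667
  N ⇒ keep positive
  λ: 32.17′ = 0.536167°; total 171.5361667
  W ⇒ negate
Point 6:
  φ: degrees = first 2 digits = 0, minutes = 46.8925; 0 + 46.8925/60 = 0.7815417
  N ⇒ keep positive
  λ: degrees = first 3 digits = 1, minutes = 14.83122; 1 + 14.83122/60 = 1.2471870
  W → negative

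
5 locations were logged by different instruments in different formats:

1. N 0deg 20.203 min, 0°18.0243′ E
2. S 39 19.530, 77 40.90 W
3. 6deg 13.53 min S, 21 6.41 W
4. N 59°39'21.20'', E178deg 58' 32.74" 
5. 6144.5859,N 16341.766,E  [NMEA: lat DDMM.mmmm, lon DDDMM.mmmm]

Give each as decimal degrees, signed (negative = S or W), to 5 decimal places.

1. 0.33672, 0.30041
2. -39.32550, -77.68167
3. -6.22550, -21.10683
4. 59.65589, 178.97576
5. 61.74310, 163.69610

Point 1:
  Lat: 0 + 20.203/60 = 0.336717
  N ⇒ keep positive
  Longitude: 18.0243′ = 0.300405°; total 0.300405
  E ⇒ keep positive
Point 2:
  φ: 19.53′ = 0.325500°; total 39.325500
  S ⇒ negate
  Lon: 40.9′ = 0.681667°; total 77.681667
  W ⇒ negate
Point 3:
  Latitude: 13.53′ = 0.225500°; total 6.225500
  S → negative
  Lon: 21 + 6.41/60 = 21.106833
  W → negative
Point 4:
  φ: 59 + 39/60 + 21.2/3600 = 59.655889
  N → positive
  Lon: 58′ + 32.74″ = 58.54567′; 178 + 58.54567/60 = 178.975761
  E → positive
Point 5:
  Lat: degrees = first 2 digits = 61, minutes = 44.5859; 61 + 44.5859/60 = 61.743098
  N → positive
  Lon: degrees = first 3 digits = 163, minutes = 41.766; 163 + 41.766/60 = 163.696100
  E → positive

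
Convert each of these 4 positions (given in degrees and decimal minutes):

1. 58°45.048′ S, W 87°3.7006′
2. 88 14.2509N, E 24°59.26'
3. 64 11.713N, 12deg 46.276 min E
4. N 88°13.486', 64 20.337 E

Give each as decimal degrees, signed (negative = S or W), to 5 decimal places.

1. -58.75080, -87.06168
2. 88.23752, 24.98767
3. 64.19522, 12.77127
4. 88.22477, 64.33895

Point 1:
  Latitude: 45.048′ = 0.750800°; total 58.750800
  S ⇒ negate
  Longitude: 3.7006′ = 0.061677°; total 87.061677
  W → negative
Point 2:
  Latitude: 14.2509′ = 0.237515°; total 88.237515
  N ⇒ keep positive
  λ: 59.26′ = 0.987667°; total 24.987667
  E → positive
Point 3:
  Latitude: 64 + 11.713/60 = 64.195217
  N → positive
  Lon: 12 + 46.276/60 = 12.771267
  E ⇒ keep positive
Point 4:
  Lat: 88 + 13.486/60 = 88.224767
  N ⇒ keep positive
  Lon: 64 + 20.337/60 = 64.338950
  E → positive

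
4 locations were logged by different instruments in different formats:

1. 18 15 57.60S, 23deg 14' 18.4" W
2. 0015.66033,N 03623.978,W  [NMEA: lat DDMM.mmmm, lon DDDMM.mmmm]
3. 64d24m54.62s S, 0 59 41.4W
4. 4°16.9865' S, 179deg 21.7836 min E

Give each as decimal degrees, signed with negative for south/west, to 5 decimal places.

1. -18.26600, -23.23844
2. 0.26101, -36.39963
3. -64.41517, -0.99483
4. -4.28311, 179.36306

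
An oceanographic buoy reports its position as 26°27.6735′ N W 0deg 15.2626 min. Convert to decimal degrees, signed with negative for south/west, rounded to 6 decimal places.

26.461225, -0.254377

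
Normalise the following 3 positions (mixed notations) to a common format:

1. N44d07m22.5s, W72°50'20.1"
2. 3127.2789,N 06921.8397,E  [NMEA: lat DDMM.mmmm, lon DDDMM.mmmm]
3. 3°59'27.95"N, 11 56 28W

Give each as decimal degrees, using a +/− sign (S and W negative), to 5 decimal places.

Point 1:
  φ: 44 + 7/60 + 22.5/3600 = 44.122917
  N ⇒ keep positive
  λ: 72 + 50/60 + 20.1/3600 = 72.838917
  hemisphere W, so the sign is −
Point 2:
  Lat: split at 2 digits → 31° and 27.2789′; 31 + 27.2789/60 = 31.454648
  N ⇒ keep positive
  Longitude: split at 3 digits → 069° and 21.8397′; 69 + 21.8397/60 = 69.363995
  E ⇒ keep positive
Point 3:
  Latitude: 59′ + 27.95″ = 59.46583′; 3 + 59.46583/60 = 3.991097
  N ⇒ keep positive
  λ: 11° + 56/60 + 28/3600 = 11 + 0.933333 + 0.007778 = 11.941111
  hemisphere W, so the sign is −

1. 44.12292, -72.83892
2. 31.45465, 69.36400
3. 3.99110, -11.94111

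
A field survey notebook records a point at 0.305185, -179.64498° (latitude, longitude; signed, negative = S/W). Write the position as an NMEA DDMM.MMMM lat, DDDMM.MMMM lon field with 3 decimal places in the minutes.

φ: 0° + 0.305185 × 60 = 0° 18.31110′
Longitude is negative → W; |value| = 179.644980
Longitude: fractional part 0.644980 → 38.69880 minutes

0018.311,N / 17938.699,W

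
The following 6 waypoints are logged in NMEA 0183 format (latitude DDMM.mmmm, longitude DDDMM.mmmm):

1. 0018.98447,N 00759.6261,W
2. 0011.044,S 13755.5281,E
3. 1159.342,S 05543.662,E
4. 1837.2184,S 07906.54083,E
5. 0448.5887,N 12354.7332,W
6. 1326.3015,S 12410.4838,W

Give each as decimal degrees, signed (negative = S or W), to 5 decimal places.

Point 1:
  Lat: split at 2 digits → 00° and 18.98447′; 0 + 18.98447/60 = 0.316408
  N → positive
  λ: degrees = first 3 digits = 7, minutes = 59.6261; 7 + 59.6261/60 = 7.993768
  W → negative
Point 2:
  φ: degrees = first 2 digits = 0, minutes = 11.044; 0 + 11.044/60 = 0.184067
  hemisphere S, so the sign is −
  Longitude: degrees = first 3 digits = 137, minutes = 55.5281; 137 + 55.5281/60 = 137.925468
  E ⇒ keep positive
Point 3:
  Latitude: split at 2 digits → 11° and 59.342′; 11 + 59.342/60 = 11.989033
  S → negative
  Longitude: split at 3 digits → 055° and 43.662′; 55 + 43.662/60 = 55.727700
  E ⇒ keep positive
Point 4:
  Lat: degrees = first 2 digits = 18, minutes = 37.2184; 18 + 37.2184/60 = 18.620307
  hemisphere S, so the sign is −
  Lon: split at 3 digits → 079° and 6.54083′; 79 + 6.54083/60 = 79.109014
  E → positive
Point 5:
  φ: degrees = first 2 digits = 4, minutes = 48.5887; 4 + 48.5887/60 = 4.809812
  N ⇒ keep positive
  λ: degrees = first 3 digits = 123, minutes = 54.7332; 123 + 54.7332/60 = 123.912220
  hemisphere W, so the sign is −
Point 6:
  φ: split at 2 digits → 13° and 26.3015′; 13 + 26.3015/60 = 13.438358
  S → negative
  λ: degrees = first 3 digits = 124, minutes = 10.4838; 124 + 10.4838/60 = 124.174730
  W → negative

1. 0.31641, -7.99377
2. -0.18407, 137.92547
3. -11.98903, 55.72770
4. -18.62031, 79.10901
5. 4.80981, -123.91222
6. -13.43836, -124.17473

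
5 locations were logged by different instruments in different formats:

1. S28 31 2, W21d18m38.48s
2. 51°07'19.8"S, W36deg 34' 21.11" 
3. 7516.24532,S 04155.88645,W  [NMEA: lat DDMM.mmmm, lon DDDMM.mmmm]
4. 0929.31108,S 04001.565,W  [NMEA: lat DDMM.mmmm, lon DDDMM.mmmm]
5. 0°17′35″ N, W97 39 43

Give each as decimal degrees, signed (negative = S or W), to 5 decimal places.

Point 1:
  Latitude: 28° + 31/60 + 2/3600 = 28 + 0.516667 + 0.000556 = 28.517222
  S → negative
  Longitude: 18′ + 38.48″ = 18.64133′; 21 + 18.64133/60 = 21.310689
  W ⇒ negate
Point 2:
  φ: 7′ + 19.8″ = 7.33000′; 51 + 7.33000/60 = 51.122167
  S → negative
  λ: 36° + 34/60 + 21.11/3600 = 36 + 0.566667 + 0.005864 = 36.572531
  W ⇒ negate
Point 3:
  Lat: split at 2 digits → 75° and 16.24532′; 75 + 16.24532/60 = 75.270755
  S → negative
  Longitude: degrees = first 3 digits = 41, minutes = 55.88645; 41 + 55.88645/60 = 41.931441
  W → negative
Point 4:
  Latitude: degrees = first 2 digits = 9, minutes = 29.31108; 9 + 29.31108/60 = 9.488518
  S ⇒ negate
  Lon: split at 3 digits → 040° and 1.565′; 40 + 1.565/60 = 40.026083
  W → negative
Point 5:
  Latitude: 0 + 17/60 + 35/3600 = 0.293056
  N ⇒ keep positive
  Longitude: 97 + 39/60 + 43/3600 = 97.661944
  W → negative

1. -28.51722, -21.31069
2. -51.12217, -36.57253
3. -75.27076, -41.93144
4. -9.48852, -40.02608
5. 0.29306, -97.66194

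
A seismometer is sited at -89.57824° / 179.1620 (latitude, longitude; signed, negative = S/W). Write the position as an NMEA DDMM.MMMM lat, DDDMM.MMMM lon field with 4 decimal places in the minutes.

Latitude is negative → S; |value| = 89.578240
Lat: fractional part 0.578240 → 34.694400 minutes
λ: 179° + 0.162000 × 60 = 179° 9.720000′

8934.6944,S / 17909.7200,E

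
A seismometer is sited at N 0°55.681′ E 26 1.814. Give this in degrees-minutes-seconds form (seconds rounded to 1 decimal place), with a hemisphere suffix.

0°55′40.9″ N, 26°01′48.8″ E

Lat: fractional minutes 0.68100 × 60 = 40.860″
Lon: 1.81400′ → 1′ and 0.81400 × 60 = 48.840″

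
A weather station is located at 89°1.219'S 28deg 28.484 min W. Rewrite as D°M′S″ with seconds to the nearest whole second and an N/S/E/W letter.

Lat: fractional minutes 0.21900 × 60 = 13.14″
Longitude: fractional minutes 0.48400 × 60 = 29.04″

89°01′13″ S, 28°28′29″ W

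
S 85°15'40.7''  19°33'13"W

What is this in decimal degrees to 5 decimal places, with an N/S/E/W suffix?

φ: 85° + 15/60 + 40.7/3600 = 85 + 0.250000 + 0.011306 = 85.261306
Longitude: 33′ + 13″ = 33.21667′; 19 + 33.21667/60 = 19.553611

85.26131° S, 19.55361° W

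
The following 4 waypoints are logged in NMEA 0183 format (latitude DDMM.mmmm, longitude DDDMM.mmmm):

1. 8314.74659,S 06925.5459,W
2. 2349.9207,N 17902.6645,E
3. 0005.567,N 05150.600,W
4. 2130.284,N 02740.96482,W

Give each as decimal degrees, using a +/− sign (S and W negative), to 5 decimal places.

Point 1:
  φ: degrees = first 2 digits = 83, minutes = 14.74659; 83 + 14.74659/60 = 83.245777
  S → negative
  Longitude: degrees = first 3 digits = 69, minutes = 25.5459; 69 + 25.5459/60 = 69.425765
  W → negative
Point 2:
  φ: split at 2 digits → 23° and 49.9207′; 23 + 49.9207/60 = 23.832012
  N → positive
  λ: split at 3 digits → 179° and 2.6645′; 179 + 2.6645/60 = 179.044408
  E → positive
Point 3:
  Lat: degrees = first 2 digits = 0, minutes = 5.567; 0 + 5.567/60 = 0.092783
  N → positive
  λ: split at 3 digits → 051° and 50.6′; 51 + 50.6/60 = 51.843333
  hemisphere W, so the sign is −
Point 4:
  φ: degrees = first 2 digits = 21, minutes = 30.284; 21 + 30.284/60 = 21.504733
  N → positive
  λ: degrees = first 3 digits = 27, minutes = 40.96482; 27 + 40.96482/60 = 27.682747
  W ⇒ negate

1. -83.24578, -69.42577
2. 23.83201, 179.04441
3. 0.09278, -51.84333
4. 21.50473, -27.68275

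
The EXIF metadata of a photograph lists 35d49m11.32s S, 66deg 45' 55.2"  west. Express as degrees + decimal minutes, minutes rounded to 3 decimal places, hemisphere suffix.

35° 49.189′ S, 66° 45.920′ W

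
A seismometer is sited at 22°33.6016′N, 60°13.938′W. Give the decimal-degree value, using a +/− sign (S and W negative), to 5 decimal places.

22.56003, -60.23230

Lat: 33.6016′ = 0.560027°; total 22.560027
N ⇒ keep positive
Longitude: 13.938′ = 0.232300°; total 60.232300
hemisphere W, so the sign is −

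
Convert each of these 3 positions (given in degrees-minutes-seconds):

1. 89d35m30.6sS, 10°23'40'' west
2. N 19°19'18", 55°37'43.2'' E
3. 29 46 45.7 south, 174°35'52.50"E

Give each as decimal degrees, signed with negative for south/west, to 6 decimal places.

Point 1:
  Latitude: 35′ + 30.6″ = 35.51000′; 89 + 35.51000/60 = 89.5918333
  S ⇒ negate
  Longitude: 10 + 23/60 + 40/3600 = 10.3944444
  hemisphere W, so the sign is −
Point 2:
  φ: 19° + 19/60 + 18/3600 = 19 + 0.316667 + 0.005000 = 19.3216667
  N ⇒ keep positive
  Lon: 55° + 37/60 + 43.2/3600 = 55 + 0.616667 + 0.012000 = 55.6286667
  E → positive
Point 3:
  Latitude: 29° + 46/60 + 45.7/3600 = 29 + 0.766667 + 0.012694 = 29.7793611
  hemisphere S, so the sign is −
  Lon: 174° + 35/60 + 52.5/3600 = 174 + 0.583333 + 0.014583 = 174.5979167
  E → positive

1. -89.591833, -10.394444
2. 19.321667, 55.628667
3. -29.779361, 174.597917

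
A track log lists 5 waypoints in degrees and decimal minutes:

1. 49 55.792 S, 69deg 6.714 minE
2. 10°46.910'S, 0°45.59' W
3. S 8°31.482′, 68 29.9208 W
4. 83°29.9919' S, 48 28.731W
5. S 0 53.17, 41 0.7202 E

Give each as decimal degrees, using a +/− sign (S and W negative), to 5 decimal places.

1. -49.92987, 69.11190
2. -10.78183, -0.75983
3. -8.52470, -68.49868
4. -83.49987, -48.47885
5. -0.88617, 41.01200

Point 1:
  Latitude: 55.792′ = 0.929867°; total 49.929867
  S ⇒ negate
  λ: 69 + 6.714/60 = 69.111900
  E ⇒ keep positive
Point 2:
  Lat: 46.91′ = 0.781833°; total 10.781833
  hemisphere S, so the sign is −
  Longitude: 0 + 45.59/60 = 0.759833
  W ⇒ negate
Point 3:
  Latitude: 31.482′ = 0.524700°; total 8.524700
  S ⇒ negate
  Lon: 68 + 29.9208/60 = 68.498680
  hemisphere W, so the sign is −
Point 4:
  φ: 83 + 29.9919/60 = 83.499865
  hemisphere S, so the sign is −
  λ: 28.731′ = 0.478850°; total 48.478850
  hemisphere W, so the sign is −
Point 5:
  φ: 53.17′ = 0.886167°; total 0.886167
  hemisphere S, so the sign is −
  λ: 0.7202′ = 0.012003°; total 41.012003
  E → positive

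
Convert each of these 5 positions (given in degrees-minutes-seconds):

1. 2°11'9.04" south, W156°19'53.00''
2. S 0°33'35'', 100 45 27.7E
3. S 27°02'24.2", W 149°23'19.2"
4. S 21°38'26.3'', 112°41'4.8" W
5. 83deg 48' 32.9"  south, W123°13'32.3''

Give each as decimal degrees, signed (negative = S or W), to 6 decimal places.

1. -2.185844, -156.331389
2. -0.559722, 100.757694
3. -27.040056, -149.388667
4. -21.640639, -112.684667
5. -83.809139, -123.225639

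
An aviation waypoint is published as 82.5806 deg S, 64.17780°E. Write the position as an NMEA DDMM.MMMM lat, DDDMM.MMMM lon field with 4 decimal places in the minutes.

Latitude: 82° + 0.580600 × 60 = 82° 34.836000′
Lon: minutes = (64.177800 − 64) × 60 = 10.668000

8234.8360,S / 06410.6680,E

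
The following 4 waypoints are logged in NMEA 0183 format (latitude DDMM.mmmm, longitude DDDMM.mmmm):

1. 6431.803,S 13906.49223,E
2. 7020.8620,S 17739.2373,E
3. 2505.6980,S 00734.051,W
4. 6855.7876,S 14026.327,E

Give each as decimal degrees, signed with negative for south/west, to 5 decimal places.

1. -64.53005, 139.10820
2. -70.34770, 177.65396
3. -25.09497, -7.56752
4. -68.92979, 140.43878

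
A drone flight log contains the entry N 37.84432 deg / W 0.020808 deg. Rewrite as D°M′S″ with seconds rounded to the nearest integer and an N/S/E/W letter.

37°50′40″ N, 0°01′15″ W

φ: whole degrees 37; 50.65920′ → 50′ and 39.55″
λ: 0.020808° → 1.24848′; 0.24848 × 60 = 14.91″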